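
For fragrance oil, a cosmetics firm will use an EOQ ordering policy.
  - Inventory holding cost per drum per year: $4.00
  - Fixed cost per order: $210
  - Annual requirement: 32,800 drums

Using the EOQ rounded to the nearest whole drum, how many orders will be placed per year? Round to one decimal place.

17.7 orders per year

2DS/H = 2·32,800·210/4 = 3,444,000.00
EOQ = √3,444,000.00 ≈ 1,855.80 → Q = 1,856
Orders per year = D/Q = 32,800 / 1,856 = 17.672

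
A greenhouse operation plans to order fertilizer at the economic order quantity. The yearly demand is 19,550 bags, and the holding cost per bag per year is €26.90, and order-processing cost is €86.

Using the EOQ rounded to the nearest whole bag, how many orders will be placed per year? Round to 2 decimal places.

55.23 orders per year

2DS/H = 2·19,550·86/26.9 = 125,003.72
EOQ = √125,003.72 ≈ 353.56 → Q = 354
Orders per year = D/Q = 19,550 / 354 = 55.226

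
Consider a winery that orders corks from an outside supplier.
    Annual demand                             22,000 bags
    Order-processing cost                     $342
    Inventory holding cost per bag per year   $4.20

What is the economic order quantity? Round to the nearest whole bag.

1,893 bags

2DS/H = 2·22,000·342/4.2 = 3,582,857.14
EOQ = √3,582,857.14 ≈ 1,892.84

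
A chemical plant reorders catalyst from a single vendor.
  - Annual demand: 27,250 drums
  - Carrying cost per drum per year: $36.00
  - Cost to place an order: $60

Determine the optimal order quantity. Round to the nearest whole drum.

301 drums

Optimal lot size Q* = (2 × 27,250 × $60 / $36)^½ ≈ 301.39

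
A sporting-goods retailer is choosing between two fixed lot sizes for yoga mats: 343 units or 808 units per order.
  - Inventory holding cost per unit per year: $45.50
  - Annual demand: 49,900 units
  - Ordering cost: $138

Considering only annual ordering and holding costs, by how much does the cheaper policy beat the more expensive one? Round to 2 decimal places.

$975.11

Annual cost at Q: ordering D·S/Q plus holding Q·H/2.
TC(343) = (49,900/343)×138 + (343/2)×45.5 = $27,879.63
TC(808) = (49,900/808)×138 + (808/2)×45.5 = $26,904.52
|ΔTC| = |$27,879.63 − $26,904.52| = $975.11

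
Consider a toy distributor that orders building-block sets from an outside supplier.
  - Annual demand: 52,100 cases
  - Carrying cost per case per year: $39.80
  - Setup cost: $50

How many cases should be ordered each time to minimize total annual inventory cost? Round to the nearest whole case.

EOQ = √(2DS/H) = √(2 × 52,100 × 50 / 39.8)
    = √(130,904.52) ≈ 361.81

362 cases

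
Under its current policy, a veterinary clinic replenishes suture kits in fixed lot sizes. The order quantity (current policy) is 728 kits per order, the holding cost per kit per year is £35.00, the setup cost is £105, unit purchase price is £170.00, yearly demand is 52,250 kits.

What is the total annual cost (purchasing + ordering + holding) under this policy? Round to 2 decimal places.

Ordering: D/Q × S = 52,250/728 × £105 = £7,536.06
Holding:  Q/2 × H = 728/2 × £35 = £12,740.00
Purchase cost = D·C = 52,250 × 170 = £8,882,500.00
Total = £7,536.06 + £12,740.00 + £8,882,500.00 = £8,902,776.06

£8,902,776.06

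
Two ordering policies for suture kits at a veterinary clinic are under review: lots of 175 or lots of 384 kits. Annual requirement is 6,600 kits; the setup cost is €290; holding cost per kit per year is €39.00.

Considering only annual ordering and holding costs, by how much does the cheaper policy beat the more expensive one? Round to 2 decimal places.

€1,877.27

TC(Q) = (D/Q)S + (Q/2)H
TC(175) = (6,600/175)×290 + (175/2)×39 = €14,349.64
TC(384) = (6,600/384)×290 + (384/2)×39 = €12,472.38
Lots of 384 are cheaper by €1,877.27.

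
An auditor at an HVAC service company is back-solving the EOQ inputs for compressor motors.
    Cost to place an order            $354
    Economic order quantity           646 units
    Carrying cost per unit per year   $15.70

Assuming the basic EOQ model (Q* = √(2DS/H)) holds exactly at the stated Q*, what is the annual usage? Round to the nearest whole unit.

From Q* = √(2DS/H) ⇒ Q*² = 2DS/H.
D = Q²H / (2S) = 646² × 15.7 / (2 × 354) = 9,254.04

9,254 units per year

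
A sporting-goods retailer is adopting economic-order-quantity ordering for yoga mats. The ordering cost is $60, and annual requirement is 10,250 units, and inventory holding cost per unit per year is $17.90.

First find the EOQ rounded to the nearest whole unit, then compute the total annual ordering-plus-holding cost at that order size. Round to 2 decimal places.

2DS/H = 2·10,250·60/17.9 = 68,715.08
EOQ = √68,715.08 ≈ 262.14 → Q = 262 units
Orders/yr = 10,250/262 = 39.122; ordering cost = 39.122 × $60 = $2,347.33
Average inventory = 262/2 = 131; holding cost = 131 × $17.9 = $2,344.90
Total = $2,347.33 + $2,344.90 = $4,692.23

$4,692.23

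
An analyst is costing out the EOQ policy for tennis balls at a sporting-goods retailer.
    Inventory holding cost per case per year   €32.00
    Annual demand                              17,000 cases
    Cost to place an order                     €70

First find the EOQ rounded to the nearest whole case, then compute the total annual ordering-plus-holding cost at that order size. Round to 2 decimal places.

€8,726.97

2DS/H = 2·17,000·70/32 = 74,375.00
EOQ = √74,375.00 ≈ 272.72 → Q = 273 cases
Annual ordering cost = (D/Q)·S = (17,000/273) × 70 = €4,358.97
Annual holding cost  = (Q/2)·H = (273/2) × 32 = €4,368.00
Total = €4,358.97 + €4,368.00 = €8,726.97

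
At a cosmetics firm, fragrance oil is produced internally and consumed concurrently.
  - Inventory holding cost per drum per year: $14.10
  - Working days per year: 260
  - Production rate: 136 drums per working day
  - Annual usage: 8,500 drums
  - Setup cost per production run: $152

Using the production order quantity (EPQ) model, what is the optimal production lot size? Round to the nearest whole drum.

d = 8,500/260 = 32.6923 drums/day;  effective holding cost H(1 − d/p) = 14.1·(1 − 32.6923/136) = 10.71058
Q* = √(2DS / H_eff) = √(2·8,500·152 / 10.71058) ≈ 491.18

491 drums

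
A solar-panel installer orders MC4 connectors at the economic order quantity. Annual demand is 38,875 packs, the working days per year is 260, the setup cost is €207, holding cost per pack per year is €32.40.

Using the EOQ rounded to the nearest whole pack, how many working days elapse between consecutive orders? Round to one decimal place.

4.7 days

EOQ = √(2DS/H) = √(2 × 38,875 × 207 / 32.4)
    = √(496,736.11) ≈ 704.80 → Q = 705 packs
T = Q/D × 260 days = 705/38,875 × 260 = 4.715 days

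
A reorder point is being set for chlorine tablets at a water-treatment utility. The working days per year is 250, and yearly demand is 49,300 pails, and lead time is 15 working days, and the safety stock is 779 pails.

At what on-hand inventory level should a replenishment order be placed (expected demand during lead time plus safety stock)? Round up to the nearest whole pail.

Daily demand d = 49,300 / 250 = 197.200 pails/day
Demand during lead time = 197.200 × 15 = 2,958.00
Reorder point = 2,958.00 + 779 = 3,737.00 → round up

3,737 pails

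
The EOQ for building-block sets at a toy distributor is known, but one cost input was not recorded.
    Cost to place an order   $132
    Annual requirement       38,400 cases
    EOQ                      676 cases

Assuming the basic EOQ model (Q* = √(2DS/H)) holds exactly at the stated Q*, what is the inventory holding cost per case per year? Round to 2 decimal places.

$22.18

From Q* = √(2DS/H) ⇒ Q*² = 2DS/H.
H = 2DS / Q² = 2 × 38,400 × 132 / 676² = 22.1841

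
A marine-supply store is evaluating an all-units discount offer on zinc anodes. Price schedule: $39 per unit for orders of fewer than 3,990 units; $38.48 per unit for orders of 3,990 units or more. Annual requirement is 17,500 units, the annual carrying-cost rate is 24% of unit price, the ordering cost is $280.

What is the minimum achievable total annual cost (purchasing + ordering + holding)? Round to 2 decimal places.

$692,077.47

H₁ = 24%×$39 = $9.3600;  H₂ = 24%×$38.48 = $9.2352
EOQ₁ = √(2×17,500×280/9.3600) = 1,023.23  (< 3,990, feasible at tier 1)
EOQ₂ = √(2×17,500×280/9.2352) = 1,030.12  (< 3,990 → use Q = 3,990 at tier-2 price)
TC(tier 1 (EOQ₁), Q≈1,023.2) = $692,077.47
TC(tier 2, Q≈3,990.0) = $693,052.29
Minimum at tier 1 (EOQ₁): $692,077.47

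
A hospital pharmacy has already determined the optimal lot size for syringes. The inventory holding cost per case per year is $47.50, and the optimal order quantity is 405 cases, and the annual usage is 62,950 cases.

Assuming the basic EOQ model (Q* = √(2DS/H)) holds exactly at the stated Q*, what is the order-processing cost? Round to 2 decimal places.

EOQ relation: Q² = 2DS/H, so rearrange for the unknown.
S = Q²H / (2D) = 405² × 47.5 / (2 × 62,950) = 61.8839

$61.88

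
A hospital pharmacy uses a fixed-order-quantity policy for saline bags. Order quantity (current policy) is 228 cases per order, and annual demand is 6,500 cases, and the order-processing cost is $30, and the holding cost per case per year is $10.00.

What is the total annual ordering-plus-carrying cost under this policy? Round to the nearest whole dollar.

Annual ordering cost = (D/Q)·S = (6,500/228) × 30 = $855.26
Annual holding cost  = (Q/2)·H = (228/2) × 10 = $1,140.00
Total = $855.26 + $1,140.00 = $1,995.26

$1,995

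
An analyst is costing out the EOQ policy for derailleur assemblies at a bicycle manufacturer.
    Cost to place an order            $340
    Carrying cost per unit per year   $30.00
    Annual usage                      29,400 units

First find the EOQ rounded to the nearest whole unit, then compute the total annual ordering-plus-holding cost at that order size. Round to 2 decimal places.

$24,490.00

2DS/H = 2·29,400·340/30 = 666,400.00
EOQ = √666,400.00 ≈ 816.33 → Q = 816 units
Annual ordering cost = (D/Q)·S = (29,400/816) × 340 = $12,250.00
Annual holding cost  = (Q/2)·H = (816/2) × 30 = $12,240.00
Total = $12,250.00 + $12,240.00 = $24,490.00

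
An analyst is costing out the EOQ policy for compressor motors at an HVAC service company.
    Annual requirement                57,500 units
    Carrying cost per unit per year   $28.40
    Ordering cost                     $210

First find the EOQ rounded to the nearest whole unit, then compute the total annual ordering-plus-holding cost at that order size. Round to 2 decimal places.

$26,188.93

Q* = √(2·D·S / H) = √(2·57,500·210 / 28.4) = √850,352.1 ≈ 922.15 → Q = 922 units
Annual ordering cost = (D/Q)·S = (57,500/922) × 210 = $13,096.53
Annual holding cost  = (Q/2)·H = (922/2) × 28.4 = $13,092.40
Total = $13,096.53 + $13,092.40 = $26,188.93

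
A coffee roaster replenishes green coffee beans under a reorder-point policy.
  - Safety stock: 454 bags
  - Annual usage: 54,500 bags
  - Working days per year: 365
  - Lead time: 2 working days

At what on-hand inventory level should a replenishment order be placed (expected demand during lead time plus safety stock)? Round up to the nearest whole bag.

Daily demand d = 54,500 / 365 = 149.315 bags/day
Demand during lead time = 149.315 × 2 = 298.63
Reorder point = 298.63 + 454 = 752.63 → round up

753 bags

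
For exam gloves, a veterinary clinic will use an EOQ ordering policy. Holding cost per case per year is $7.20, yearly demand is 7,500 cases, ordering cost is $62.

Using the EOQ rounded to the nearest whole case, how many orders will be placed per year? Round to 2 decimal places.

Optimal lot size Q* = (2 × 7,500 × $62 / $7.2)^½ ≈ 359.40 → Q = 359
Orders per year = D/Q = 7,500 / 359 = 20.891

20.89 orders per year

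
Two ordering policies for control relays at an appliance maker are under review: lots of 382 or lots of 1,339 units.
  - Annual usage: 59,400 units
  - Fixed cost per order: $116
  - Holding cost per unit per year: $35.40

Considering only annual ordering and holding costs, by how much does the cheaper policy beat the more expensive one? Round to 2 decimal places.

TC(Q) = (D/Q)S + (Q/2)H
TC(382) = (59,400/382)×116 + (382/2)×35.4 = $24,799.10
TC(1,339) = (59,400/1,339)×116 + (1,339/2)×35.4 = $28,846.23
Lots of 382 are cheaper by $4,047.13.

$4,047.13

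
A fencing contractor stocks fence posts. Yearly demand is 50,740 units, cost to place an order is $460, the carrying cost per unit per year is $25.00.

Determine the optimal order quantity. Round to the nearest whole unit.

1,366 units

Q* = √(2·D·S / H) = √(2·50,740·460 / 25) = √1,867,232.0 ≈ 1,366.47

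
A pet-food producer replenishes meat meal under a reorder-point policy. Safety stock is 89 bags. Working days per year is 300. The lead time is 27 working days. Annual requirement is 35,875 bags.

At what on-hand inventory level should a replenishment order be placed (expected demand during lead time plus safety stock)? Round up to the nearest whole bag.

Daily demand d = 35,875 / 300 = 119.583 bags/day
Demand during lead time = 119.583 × 27 = 3,228.75
Reorder point = 3,228.75 + 89 = 3,317.75 → round up

3,318 bags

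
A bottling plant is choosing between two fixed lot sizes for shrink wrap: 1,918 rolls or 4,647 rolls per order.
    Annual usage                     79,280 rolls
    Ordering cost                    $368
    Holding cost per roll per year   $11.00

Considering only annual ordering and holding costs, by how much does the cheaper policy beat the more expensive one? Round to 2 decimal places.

TC(Q) = (D/Q)S + (Q/2)H
TC(1,918) = (79,280/1,918)×368 + (1,918/2)×11 = $25,760.18
TC(4,647) = (79,280/4,647)×368 + (4,647/2)×11 = $31,836.75
Lots of 1,918 are cheaper by $6,076.57.

$6,076.57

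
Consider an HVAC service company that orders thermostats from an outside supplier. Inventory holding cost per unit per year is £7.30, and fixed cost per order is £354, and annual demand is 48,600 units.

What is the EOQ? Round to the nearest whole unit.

2DS/H = 2·48,600·354/7.3 = 4,713,534.25
EOQ = √4,713,534.25 ≈ 2,171.07

2,171 units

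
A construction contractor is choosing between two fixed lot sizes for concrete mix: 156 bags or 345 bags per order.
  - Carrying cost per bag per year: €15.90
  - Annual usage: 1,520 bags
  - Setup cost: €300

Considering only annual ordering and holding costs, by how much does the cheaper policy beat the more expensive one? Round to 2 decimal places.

€98.79

TC(Q) = (D/Q)S + (Q/2)H
TC(156) = (1,520/156)×300 + (156/2)×15.9 = €4,163.28
TC(345) = (1,520/345)×300 + (345/2)×15.9 = €4,064.49
|ΔTC| = |€4,163.28 − €4,064.49| = €98.79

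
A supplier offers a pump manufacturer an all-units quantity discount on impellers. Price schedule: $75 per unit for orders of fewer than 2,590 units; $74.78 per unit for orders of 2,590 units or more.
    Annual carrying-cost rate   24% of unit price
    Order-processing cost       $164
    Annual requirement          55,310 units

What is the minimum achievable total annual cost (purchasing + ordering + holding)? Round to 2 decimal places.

$4,162,825.68

H₁ = 24%×$75 = $18.0000;  H₂ = 24%×$74.78 = $17.9472
EOQ₁ = √(2×55,310×164/18.0000) = 1,003.93  (< 2,590, feasible at tier 1)
EOQ₂ = √(2×55,310×164/17.9472) = 1,005.40  (< 2,590 → use Q = 2,590 at tier-2 price)
TC(tier 1 (EOQ₁), Q≈1,003.9) = $4,166,320.70
TC(tier 2, Q≈2,590.0) = $4,162,825.68
Minimum at tier 2: $4,162,825.68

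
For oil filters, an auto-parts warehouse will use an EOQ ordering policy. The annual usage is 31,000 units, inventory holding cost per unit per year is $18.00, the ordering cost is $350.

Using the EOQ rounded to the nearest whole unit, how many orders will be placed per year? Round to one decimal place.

2DS/H = 2·31,000·350/18 = 1,205,555.56
EOQ = √1,205,555.56 ≈ 1,097.98 → Q = 1,098
Orders per year = D/Q = 31,000 / 1,098 = 28.233

28.2 orders per year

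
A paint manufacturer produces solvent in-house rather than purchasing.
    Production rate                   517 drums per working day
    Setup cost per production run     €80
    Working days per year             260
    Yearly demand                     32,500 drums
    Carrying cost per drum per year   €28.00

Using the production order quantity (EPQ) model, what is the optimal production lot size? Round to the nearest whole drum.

Daily demand d = 32,500/260 = 125.000; p = 517; 1 − d/p = 0.75822
EPQ = √(2DS / (H(1 − d/p)))
    = √(2 × 32,500 × 80 / (28 × 0.75822)) ≈ 494.91

495 drums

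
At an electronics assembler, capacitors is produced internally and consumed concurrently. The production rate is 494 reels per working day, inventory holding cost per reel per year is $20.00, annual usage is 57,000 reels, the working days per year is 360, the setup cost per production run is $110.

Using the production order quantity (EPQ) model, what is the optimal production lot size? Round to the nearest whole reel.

961 reels

Daily demand d = 57,000/360 = 158.333; p = 494; 1 − d/p = 0.67949
EPQ = √(2DS / (H(1 − d/p)))
    = √(2 × 57,000 × 110 / (20 × 0.67949)) ≈ 960.60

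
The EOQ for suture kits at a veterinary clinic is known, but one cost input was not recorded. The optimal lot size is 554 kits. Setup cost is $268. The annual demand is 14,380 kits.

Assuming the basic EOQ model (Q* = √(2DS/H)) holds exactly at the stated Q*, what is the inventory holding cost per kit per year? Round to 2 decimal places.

$25.11

Since Q* = (2DS/H)^½, squaring gives Q*²·H = 2DS.
H = 2DS / Q² = 2 × 14,380 × 268 / 554² = 25.1133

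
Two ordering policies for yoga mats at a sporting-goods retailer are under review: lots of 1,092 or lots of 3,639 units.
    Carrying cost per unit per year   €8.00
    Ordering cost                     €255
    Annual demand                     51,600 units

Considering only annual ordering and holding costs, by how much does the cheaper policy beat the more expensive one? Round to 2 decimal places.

For each Q, cost = (D/Q)·S + (Q/2)·H.
TC(1,092) = (51,600/1,092)×255 + (1,092/2)×8 = €16,417.45
TC(3,639) = (51,600/3,639)×255 + (3,639/2)×8 = €18,171.83
Cheaper: Q = 1,092.  Difference = €1,754.38

€1,754.38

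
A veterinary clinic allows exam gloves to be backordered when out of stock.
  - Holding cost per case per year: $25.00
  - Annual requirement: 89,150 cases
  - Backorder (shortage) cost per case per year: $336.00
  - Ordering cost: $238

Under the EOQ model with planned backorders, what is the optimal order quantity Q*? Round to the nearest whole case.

1,350 cases

Q* = √(2DS/H) · √((H + b)/b)
   = √(2 × 89,150 × 238 / 25) · √((25 + 336) / 336)
   = 1,302.849 × 1.0365 ≈ 1,350.45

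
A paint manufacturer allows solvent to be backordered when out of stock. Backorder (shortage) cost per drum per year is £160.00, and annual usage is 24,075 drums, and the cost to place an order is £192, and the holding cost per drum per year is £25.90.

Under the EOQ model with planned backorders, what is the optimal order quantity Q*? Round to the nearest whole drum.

644 drums

Q* = √(2DS/H) · √((H + b)/b)
   = √(2 × 24,075 × 192 / 25.9) · √((25.9 + 160) / 160)
   = 597.446 × 1.0779 ≈ 643.99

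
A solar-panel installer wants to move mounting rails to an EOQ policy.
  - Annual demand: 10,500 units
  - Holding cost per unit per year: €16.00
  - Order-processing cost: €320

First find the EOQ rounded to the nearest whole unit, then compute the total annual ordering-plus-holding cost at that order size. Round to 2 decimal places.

€10,369.19

2DS/H = 2·10,500·320/16 = 420,000.00
EOQ = √420,000.00 ≈ 648.07 → Q = 648 units
Annual ordering cost = (D/Q)·S = (10,500/648) × 320 = €5,185.19
Annual holding cost  = (Q/2)·H = (648/2) × 16 = €5,184.00
Total = €5,185.19 + €5,184.00 = €10,369.19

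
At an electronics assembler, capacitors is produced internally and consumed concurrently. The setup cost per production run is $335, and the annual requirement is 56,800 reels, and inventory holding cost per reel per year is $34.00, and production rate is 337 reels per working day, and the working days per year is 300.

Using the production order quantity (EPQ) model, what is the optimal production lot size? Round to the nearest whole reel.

d = 56,800/300 = 189.3333 reels/day;  effective holding cost H(1 − d/p) = 34·(1 − 189.3333/337) = 14.89812
Q* = √(2DS / H_eff) = √(2·56,800·335 / 14.89812) ≈ 1,598.25

1,598 reels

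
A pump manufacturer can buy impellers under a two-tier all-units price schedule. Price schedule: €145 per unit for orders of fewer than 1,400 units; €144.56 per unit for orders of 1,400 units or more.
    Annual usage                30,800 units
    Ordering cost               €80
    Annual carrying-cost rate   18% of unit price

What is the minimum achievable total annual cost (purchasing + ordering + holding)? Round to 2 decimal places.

€4,472,422.56

H₁ = 18%×€145 = €26.1000;  H₂ = 18%×€144.56 = €26.0208
EOQ₁ = √(2×30,800×80/26.1000) = 434.53  (< 1,400, feasible at tier 1)
EOQ₂ = √(2×30,800×80/26.0208) = 435.19  (< 1,400 → use Q = 1,400 at tier-2 price)
TC(tier 1 (EOQ₁), Q≈434.5) = €4,477,341.11
TC(tier 2, Q≈1,400.0) = €4,472,422.56
Minimum at tier 2: €4,472,422.56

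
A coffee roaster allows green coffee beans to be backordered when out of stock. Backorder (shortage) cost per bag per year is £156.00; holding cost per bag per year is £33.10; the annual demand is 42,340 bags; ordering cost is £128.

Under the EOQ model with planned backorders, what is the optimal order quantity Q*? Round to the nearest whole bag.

Q* = √(2DS/H) · √((H + b)/b)
   = √(2 × 42,340 × 128 / 33.1) · √((33.1 + 156) / 156)
   = 572.244 × 1.1010 ≈ 630.04

630 bags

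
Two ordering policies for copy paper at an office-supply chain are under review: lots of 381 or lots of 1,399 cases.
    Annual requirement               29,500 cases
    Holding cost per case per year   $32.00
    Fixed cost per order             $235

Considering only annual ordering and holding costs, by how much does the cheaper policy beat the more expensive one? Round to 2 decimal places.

Annual cost at Q: ordering D·S/Q plus holding Q·H/2.
TC(381) = (29,500/381)×235 + (381/2)×32 = $24,291.54
TC(1,399) = (29,500/1,399)×235 + (1,399/2)×32 = $27,339.33
Lots of 381 are cheaper by $3,047.79.

$3,047.79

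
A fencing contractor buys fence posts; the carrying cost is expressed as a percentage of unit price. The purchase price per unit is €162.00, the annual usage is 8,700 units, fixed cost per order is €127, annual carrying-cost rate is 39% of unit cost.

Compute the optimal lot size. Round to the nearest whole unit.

Holding cost per unit per year: H = 39% × €162 = €63.1800
Optimal lot size Q* = (2 × 8,700 × €127 / €63.18)^½ ≈ 187.02

187 units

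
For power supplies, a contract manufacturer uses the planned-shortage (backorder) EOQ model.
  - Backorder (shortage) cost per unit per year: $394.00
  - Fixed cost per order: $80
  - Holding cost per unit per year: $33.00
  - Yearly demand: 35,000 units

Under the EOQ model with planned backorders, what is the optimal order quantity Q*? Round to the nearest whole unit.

Basic EOQ = √(2·35,000·80/33) = 411.943
Backorder adjustment √((H+b)/b) = √((33+394)/394) = 1.0410
Q* = 411.943 × 1.0410 ≈ 428.85

429 units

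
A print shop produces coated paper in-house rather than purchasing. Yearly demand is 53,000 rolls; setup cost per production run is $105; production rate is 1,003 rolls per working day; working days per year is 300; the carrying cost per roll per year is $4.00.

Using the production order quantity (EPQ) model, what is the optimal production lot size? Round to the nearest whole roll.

1,838 rolls

Daily demand d = 53,000/300 = 176.667; p = 1003; 1 − d/p = 0.82386
EPQ = √(2DS / (H(1 − d/p)))
    = √(2 × 53,000 × 105 / (4 × 0.82386)) ≈ 1,837.77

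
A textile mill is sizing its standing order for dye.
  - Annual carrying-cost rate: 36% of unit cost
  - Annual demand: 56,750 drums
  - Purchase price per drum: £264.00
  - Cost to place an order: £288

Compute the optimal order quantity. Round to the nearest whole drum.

586 drums

H = i·C = 0.36 × £264 = £95.0400 per drum-year
2DS/H = 2·56,750·288/95.04 = 343,939.39
EOQ = √343,939.39 ≈ 586.46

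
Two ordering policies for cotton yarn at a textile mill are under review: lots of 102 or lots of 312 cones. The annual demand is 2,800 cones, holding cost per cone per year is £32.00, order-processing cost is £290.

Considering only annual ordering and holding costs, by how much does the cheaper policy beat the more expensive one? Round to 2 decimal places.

Annual cost at Q: ordering D·S/Q plus holding Q·H/2.
TC(102) = (2,800/102)×290 + (102/2)×32 = £9,592.78
TC(312) = (2,800/312)×290 + (312/2)×32 = £7,594.56
Cheaper: Q = 312.  Difference = £1,998.22

£1,998.22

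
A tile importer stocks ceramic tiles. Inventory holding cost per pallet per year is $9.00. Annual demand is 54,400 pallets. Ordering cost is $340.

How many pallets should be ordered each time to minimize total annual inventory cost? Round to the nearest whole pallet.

2,027 pallets

2DS/H = 2·54,400·340/9 = 4,110,222.22
EOQ = √4,110,222.22 ≈ 2,027.37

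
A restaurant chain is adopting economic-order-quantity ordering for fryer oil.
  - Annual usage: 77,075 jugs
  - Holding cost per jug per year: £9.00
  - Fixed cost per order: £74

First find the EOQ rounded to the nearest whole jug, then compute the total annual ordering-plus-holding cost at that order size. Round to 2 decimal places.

2DS/H = 2·77,075·74/9 = 1,267,455.56
EOQ = √1,267,455.56 ≈ 1,125.81 → Q = 1,126 jugs
Annual ordering cost = (D/Q)·S = (77,075/1,126) × 74 = £5,065.32
Annual holding cost  = (Q/2)·H = (1,126/2) × 9 = £5,067.00
Total = £5,065.32 + £5,067.00 = £10,132.32

£10,132.32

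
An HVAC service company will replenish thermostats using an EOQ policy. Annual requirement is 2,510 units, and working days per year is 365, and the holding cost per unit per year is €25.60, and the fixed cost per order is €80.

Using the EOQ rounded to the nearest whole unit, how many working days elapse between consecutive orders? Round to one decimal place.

2DS/H = 2·2,510·80/25.6 = 15,687.50
EOQ = √15,687.50 ≈ 125.25 → Q = 125 units
Cycle time = (working days × Q)/D = (365 × 125) / 2,510 = 18.177 days

18.2 days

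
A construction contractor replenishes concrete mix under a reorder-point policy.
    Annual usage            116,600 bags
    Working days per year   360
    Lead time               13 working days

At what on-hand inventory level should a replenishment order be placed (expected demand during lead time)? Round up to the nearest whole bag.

4,211 bags

Daily demand d = 116,600 / 360 = 323.889 bags/day
Demand during lead time = 323.889 × 13 = 4,210.56
Reorder point = 4,210.56 → round up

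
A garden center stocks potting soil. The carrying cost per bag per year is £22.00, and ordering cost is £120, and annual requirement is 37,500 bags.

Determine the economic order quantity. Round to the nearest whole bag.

2DS/H = 2·37,500·120/22 = 409,090.91
EOQ = √409,090.91 ≈ 639.60

640 bags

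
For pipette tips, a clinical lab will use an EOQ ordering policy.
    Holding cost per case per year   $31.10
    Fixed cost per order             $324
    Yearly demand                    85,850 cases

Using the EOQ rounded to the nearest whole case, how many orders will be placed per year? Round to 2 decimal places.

EOQ = √(2DS/H) = √(2 × 85,850 × 324 / 31.1)
    = √(1,788,771.70) ≈ 1,337.45 → Q = 1,337
N = D/Q = 85,850/1,337 ≈ 64.211 orders/yr

64.21 orders per year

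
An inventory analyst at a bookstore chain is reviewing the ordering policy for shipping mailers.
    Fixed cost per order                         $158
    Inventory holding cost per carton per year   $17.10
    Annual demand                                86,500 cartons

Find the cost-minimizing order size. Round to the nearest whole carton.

1,264 cartons

2DS/H = 2·86,500·158/17.1 = 1,598,479.53
EOQ = √1,598,479.53 ≈ 1,264.31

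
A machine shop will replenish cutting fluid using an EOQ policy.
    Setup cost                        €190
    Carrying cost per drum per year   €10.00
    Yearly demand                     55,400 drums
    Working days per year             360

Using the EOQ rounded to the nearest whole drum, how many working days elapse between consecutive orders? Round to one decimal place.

2DS/H = 2·55,400·190/10 = 2,105,200.00
EOQ = √2,105,200.00 ≈ 1,450.93 → Q = 1,451 drums
Cycle time = (working days × Q)/D = (360 × 1,451) / 55,400 = 9.429 days

9.4 days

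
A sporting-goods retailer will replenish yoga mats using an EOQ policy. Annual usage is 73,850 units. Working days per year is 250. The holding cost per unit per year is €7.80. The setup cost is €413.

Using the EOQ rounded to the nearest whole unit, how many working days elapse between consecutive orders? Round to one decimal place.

2DS/H = 2·73,850·413/7.8 = 7,820,525.64
EOQ = √7,820,525.64 ≈ 2,796.52 → Q = 2,797 units
T = Q/D × 250 days = 2,797/73,850 × 250 = 9.469 days

9.5 days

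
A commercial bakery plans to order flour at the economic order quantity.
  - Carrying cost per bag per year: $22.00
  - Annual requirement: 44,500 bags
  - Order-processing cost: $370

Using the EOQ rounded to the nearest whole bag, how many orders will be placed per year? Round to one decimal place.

Q* = √(2·D·S / H) = √(2·44,500·370 / 22) = √1,496,818.2 ≈ 1,223.45 → Q = 1,223
Orders per year = D/Q = 44,500 / 1,223 = 36.386

36.4 orders per year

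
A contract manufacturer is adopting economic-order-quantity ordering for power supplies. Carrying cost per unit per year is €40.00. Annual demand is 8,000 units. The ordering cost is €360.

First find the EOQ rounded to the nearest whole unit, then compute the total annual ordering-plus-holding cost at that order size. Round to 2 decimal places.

€15,178.94

EOQ = √(2DS/H) = √(2 × 8,000 × 360 / 40)
    = √(144,000.00) ≈ 379.47 → Q = 379 units
Annual ordering cost = (D/Q)·S = (8,000/379) × 360 = €7,598.94
Annual holding cost  = (Q/2)·H = (379/2) × 40 = €7,580.00
Total = €7,598.94 + €7,580.00 = €15,178.94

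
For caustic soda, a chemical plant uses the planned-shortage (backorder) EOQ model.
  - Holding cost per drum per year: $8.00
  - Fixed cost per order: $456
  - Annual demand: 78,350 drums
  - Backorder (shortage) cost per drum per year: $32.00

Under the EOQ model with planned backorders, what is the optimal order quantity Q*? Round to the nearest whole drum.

Basic EOQ = √(2·78,350·456/8) = 2,988.628
Backorder adjustment √((H+b)/b) = √((8+32)/32) = 1.1180
Q* = 2,988.628 × 1.1180 ≈ 3,341.39

3,341 drums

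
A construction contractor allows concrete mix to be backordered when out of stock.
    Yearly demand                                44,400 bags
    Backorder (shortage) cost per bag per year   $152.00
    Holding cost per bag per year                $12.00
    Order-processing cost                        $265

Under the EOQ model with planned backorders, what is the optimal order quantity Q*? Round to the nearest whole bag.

1,455 bags

Q* = √(2DS/H) · √((H + b)/b)
   = √(2 × 44,400 × 265 / 12) · √((12 + 152) / 152)
   = 1,400.357 × 1.0387 ≈ 1,454.58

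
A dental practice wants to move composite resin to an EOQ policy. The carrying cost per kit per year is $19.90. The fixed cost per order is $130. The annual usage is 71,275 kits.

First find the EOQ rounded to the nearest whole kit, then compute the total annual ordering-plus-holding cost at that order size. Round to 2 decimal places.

Optimal lot size Q* = (2 × 71,275 × $130 / $19.9)^½ ≈ 965.00 → Q = 965 kits
Annual ordering cost = (D/Q)·S = (71,275/965) × 130 = $9,601.81
Annual holding cost  = (Q/2)·H = (965/2) × 19.9 = $9,601.75
Total = $9,601.81 + $9,601.75 = $19,203.56

$19,203.56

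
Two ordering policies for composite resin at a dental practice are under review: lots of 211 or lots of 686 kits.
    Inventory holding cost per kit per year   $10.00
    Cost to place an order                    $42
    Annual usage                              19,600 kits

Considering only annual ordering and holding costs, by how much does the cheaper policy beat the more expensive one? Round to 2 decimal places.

$326.42

For each Q, cost = (D/Q)·S + (Q/2)·H.
TC(211) = (19,600/211)×42 + (211/2)×10 = $4,956.42
TC(686) = (19,600/686)×42 + (686/2)×10 = $4,630.00
Cheaper: Q = 686.  Difference = $326.42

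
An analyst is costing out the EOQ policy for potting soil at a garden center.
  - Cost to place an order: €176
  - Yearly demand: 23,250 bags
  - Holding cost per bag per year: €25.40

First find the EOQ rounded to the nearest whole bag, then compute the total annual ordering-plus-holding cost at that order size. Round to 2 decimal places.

EOQ = √(2DS/H) = √(2 × 23,250 × 176 / 25.4)
    = √(322,204.72) ≈ 567.63 → Q = 568 bags
Ordering: D/Q × S = 23,250/568 × €176 = €7,204.23
Holding:  Q/2 × H = 568/2 × €25.4 = €7,213.60
Total = €7,204.23 + €7,213.60 = €14,417.83

€14,417.83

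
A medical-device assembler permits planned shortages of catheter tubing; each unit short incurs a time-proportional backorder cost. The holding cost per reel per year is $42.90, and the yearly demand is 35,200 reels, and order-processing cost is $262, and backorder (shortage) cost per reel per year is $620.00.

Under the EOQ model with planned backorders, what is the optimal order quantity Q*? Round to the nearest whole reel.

678 reels

Q* = √(2DS/H) · √((H + b)/b)
   = √(2 × 35,200 × 262 / 42.9) · √((42.9 + 620) / 620)
   = 655.705 × 1.0340 ≈ 678.01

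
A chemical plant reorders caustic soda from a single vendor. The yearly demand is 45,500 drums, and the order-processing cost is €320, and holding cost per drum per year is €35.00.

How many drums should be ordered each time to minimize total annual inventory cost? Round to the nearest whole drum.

2DS/H = 2·45,500·320/35 = 832,000.00
EOQ = √832,000.00 ≈ 912.14

912 drums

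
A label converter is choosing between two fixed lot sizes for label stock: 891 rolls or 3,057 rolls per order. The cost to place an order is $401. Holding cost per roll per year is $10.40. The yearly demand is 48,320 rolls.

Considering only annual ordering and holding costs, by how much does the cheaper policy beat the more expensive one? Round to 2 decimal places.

TC(Q) = (D/Q)S + (Q/2)H
TC(891) = (48,320/891)×401 + (891/2)×10.4 = $26,379.91
TC(3,057) = (48,320/3,057)×401 + (3,057/2)×10.4 = $22,234.74
Cheaper: Q = 3,057.  Difference = $4,145.17

$4,145.17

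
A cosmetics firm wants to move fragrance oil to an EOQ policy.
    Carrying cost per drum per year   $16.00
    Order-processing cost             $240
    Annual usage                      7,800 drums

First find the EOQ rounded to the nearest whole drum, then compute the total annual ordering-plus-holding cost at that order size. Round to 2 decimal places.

$7,739.77

Optimal lot size Q* = (2 × 7,800 × $240 / $16)^½ ≈ 483.74 → Q = 484 drums
Ordering: D/Q × S = 7,800/484 × $240 = $3,867.77
Holding:  Q/2 × H = 484/2 × $16 = $3,872.00
Total = $3,867.77 + $3,872.00 = $7,739.77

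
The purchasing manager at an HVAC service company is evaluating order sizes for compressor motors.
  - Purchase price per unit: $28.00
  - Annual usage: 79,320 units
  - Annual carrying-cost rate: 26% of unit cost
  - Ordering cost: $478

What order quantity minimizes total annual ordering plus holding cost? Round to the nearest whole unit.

3,227 units

Holding cost per unit per year: H = 26% × $28 = $7.2800
EOQ = √(2DS/H) = √(2 × 79,320 × 478 / 7.28)
    = √(10,416,197.80) ≈ 3,227.41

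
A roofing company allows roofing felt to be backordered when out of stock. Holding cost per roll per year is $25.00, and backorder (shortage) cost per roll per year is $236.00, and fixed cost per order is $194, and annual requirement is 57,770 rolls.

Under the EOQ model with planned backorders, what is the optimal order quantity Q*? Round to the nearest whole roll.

996 rolls

Q* = √(2DS/H) · √((H + b)/b)
   = √(2 × 57,770 × 194 / 25) · √((25 + 236) / 236)
   = 946.885 × 1.0516 ≈ 995.78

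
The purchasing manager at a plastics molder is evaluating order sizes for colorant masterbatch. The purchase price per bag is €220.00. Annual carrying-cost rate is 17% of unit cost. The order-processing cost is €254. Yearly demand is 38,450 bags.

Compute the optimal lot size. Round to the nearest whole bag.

723 bags

Holding cost per bag per year: H = 17% × €220 = €37.4000
Q* = √(2·D·S / H) = √(2·38,450·254 / 37.4) = √522,262.0 ≈ 722.68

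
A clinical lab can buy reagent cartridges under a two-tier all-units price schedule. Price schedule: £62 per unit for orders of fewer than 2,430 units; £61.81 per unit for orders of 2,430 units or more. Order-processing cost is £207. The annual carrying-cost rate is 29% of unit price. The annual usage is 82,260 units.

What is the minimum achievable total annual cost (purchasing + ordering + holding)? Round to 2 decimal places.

£5,113,276.69

H₁ = 29%×£62 = £17.9800;  H₂ = 29%×£61.81 = £17.9249
EOQ₁ = √(2×82,260×207/17.9800) = 1,376.26  (< 2,430, feasible at tier 1)
EOQ₂ = √(2×82,260×207/17.9249) = 1,378.37  (< 2,430 → use Q = 2,430 at tier-2 price)
TC(tier 1 (EOQ₁), Q≈1,376.3) = £5,124,865.11
TC(tier 2, Q≈2,430.0) = £5,113,276.69
Minimum at tier 2: £5,113,276.69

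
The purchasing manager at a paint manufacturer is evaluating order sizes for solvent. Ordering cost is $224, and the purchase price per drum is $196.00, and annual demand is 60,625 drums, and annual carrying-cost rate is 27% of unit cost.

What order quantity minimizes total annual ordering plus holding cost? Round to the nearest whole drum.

H = i·C = 0.27 × $196 = $52.9200 per drum-year
EOQ = √(2DS/H) = √(2 × 60,625 × 224 / 52.92)
    = √(513,227.51) ≈ 716.40

716 drums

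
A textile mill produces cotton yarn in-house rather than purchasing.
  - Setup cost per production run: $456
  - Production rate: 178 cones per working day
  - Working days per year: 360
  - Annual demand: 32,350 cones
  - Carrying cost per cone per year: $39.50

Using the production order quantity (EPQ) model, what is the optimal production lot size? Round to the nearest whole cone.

Daily demand d = 32,350/360 = 89.861; p = 178; 1 − d/p = 0.49516
EPQ = √(2DS / (H(1 − d/p)))
    = √(2 × 32,350 × 456 / (39.5 × 0.49516)) ≈ 1,228.18

1,228 cones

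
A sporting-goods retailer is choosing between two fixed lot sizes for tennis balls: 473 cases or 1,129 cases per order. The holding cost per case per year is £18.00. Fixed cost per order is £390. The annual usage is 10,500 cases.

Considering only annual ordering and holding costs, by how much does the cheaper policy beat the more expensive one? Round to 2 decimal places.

For each Q, cost = (D/Q)·S + (Q/2)·H.
TC(473) = (10,500/473)×390 + (473/2)×18 = £12,914.51
TC(1,129) = (10,500/1,129)×390 + (1,129/2)×18 = £13,788.10
|ΔTC| = |£12,914.51 − £13,788.10| = £873.60

£873.60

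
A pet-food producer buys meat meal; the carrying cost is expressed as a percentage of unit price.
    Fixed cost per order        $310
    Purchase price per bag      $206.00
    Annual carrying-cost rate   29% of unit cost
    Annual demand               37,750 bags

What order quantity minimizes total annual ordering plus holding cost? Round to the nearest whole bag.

626 bags

H = i·C = 0.29 × $206 = $59.7400 per bag-year
2DS/H = 2·37,750·310/59.74 = 391,781.05
EOQ = √391,781.05 ≈ 625.92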